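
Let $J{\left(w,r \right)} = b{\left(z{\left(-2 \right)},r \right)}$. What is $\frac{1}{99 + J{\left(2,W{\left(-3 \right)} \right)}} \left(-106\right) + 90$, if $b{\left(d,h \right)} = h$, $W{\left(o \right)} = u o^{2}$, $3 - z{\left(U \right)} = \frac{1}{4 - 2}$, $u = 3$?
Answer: $\frac{5617}{63} \approx 89.159$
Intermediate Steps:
$z{\left(U \right)} = \frac{5}{2}$ ($z{\left(U \right)} = 3 - \frac{1}{4 - 2} = 3 - \frac{1}{2} = \frac{5}{2}$)
$W{\left(o \right)} = 3 o^{2}$
$J{\left(w,r \right)} = r$
$\frac{1}{99 + J{\left(2,W{\left(-3 \right)} \right)}} \left(-106\right) + 90 = \frac{1}{99 + 3 \left(-3\right)^{2}} \left(-106\right) + 90 = \frac{1}{99 + 3 \cdot 9} \left(-106\right) + 90 = \frac{1}{99 + 27} \left(-106\right) + 90 = \frac{1}{126} \left(-106\right) + 90 = - \frac{53}{63} + 90 = \frac{5617}{63}$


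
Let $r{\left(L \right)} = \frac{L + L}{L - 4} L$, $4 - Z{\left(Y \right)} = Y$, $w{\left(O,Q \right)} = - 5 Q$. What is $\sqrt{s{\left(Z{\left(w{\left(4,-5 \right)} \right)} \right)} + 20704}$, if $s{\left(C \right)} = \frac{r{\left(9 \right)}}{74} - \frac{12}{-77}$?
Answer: $\frac{\sqrt{4201376667565}}{14245} \approx 143.89$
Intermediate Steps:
$Z{\left(Y \right)} = 4 - Y$
$r{\left(L \right)} = \frac{2 L^{2}}{-4 + L}$ ($r{\left(L \right)} = \frac{2 L}{-4 + L} L = \frac{2 L^{2}}{-4 + L}$)
$s{\left(C \right)} = \frac{8457}{14245}$ ($s{\left(C \right)} = \frac{2 \cdot 9^{2} \frac{1}{-4 + 9}}{74} - \frac{12}{-77} = 2 \cdot 81 \cdot \frac{1}{5} \cdot \frac{1}{74} - - \frac{12}{77} = 2 \cdot 81 \cdot \frac{1}{5} \cdot \frac{1}{74} + \frac{12}{77} = \frac{162}{5} \cdot \frac{1}{74} + \frac{12}{77} = \frac{81}{185} + \frac{12}{77} = \frac{8457}{14245}$)
$\sqrt{s{\left(Z{\left(w{\left(4,-5 \right)} \right)} \right)} + 20704} = \sqrt{\frac{8457}{14245} + 20704} = \sqrt{\frac{294936937}{14245}} = \frac{\sqrt{4201376667565}}{14245}$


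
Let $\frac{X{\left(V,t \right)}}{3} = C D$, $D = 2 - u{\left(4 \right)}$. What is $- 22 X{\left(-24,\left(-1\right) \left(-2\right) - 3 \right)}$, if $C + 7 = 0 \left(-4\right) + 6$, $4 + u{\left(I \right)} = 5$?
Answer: $66$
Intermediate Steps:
$u{\left(I \right)} = 1$ ($u{\left(I \right)} = -4 + 5 = 1$)
$C = -1$ ($C = -7 + \left(0 \left(-4\right) + 6\right) = -7 + \left(0 + 6\right) = -7 + 6 = -1$)
$D = 1$ ($D = 2 - 1 = 1$)
$X{\left(V,t \right)} = -3$ ($X{\left(V,t \right)} = 3 \left(\left(-1\right) 1\right) = 3 \left(-1\right) = -3$)
$- 22 X{\left(-24,\left(-1\right) \left(-2\right) - 3 \right)} = \left(-22\right) \left(-3\right) = 66$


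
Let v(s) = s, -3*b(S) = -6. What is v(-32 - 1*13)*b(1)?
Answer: -90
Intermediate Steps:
b(S) = 2 (b(S) = -1/3*(-6) = 2)
v(-32 - 1*13)*b(1) = (-32 - 1*13)*2 = (-32 - 13)*2 = -45*2 = -90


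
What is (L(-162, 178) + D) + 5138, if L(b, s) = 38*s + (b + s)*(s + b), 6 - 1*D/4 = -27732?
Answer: 123110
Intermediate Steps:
D = 110952 (D = 24 - 4*(-27732) = 24 + 110928 = 110952)
L(b, s) = (b + s)**2 + 38*s (L(b, s) = 38*s + (b + s)*(b + s) = 38*s + (b + s)**2 = (b + s)**2 + 38*s)
(L(-162, 178) + D) + 5138 = (((-162 + 178)**2 + 38*178) + 110952) + 5138 = ((16**2 + 6764) + 110952) + 5138 = ((256 + 6764) + 110952) + 5138 = (7020 + 110952) + 5138 = 117972 + 5138 = 123110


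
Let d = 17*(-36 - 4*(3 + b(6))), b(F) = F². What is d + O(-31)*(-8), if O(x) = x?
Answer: -3016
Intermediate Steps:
d = -3264 (d = 17*(-36 - 4*(3 + 6²)) = 17*(-36 - 4*(3 + 36)) = 17*(-36 - 4*39) = 17*(-36 - 156) = 17*(-192) = -3264)
d + O(-31)*(-8) = -3264 - 31*(-8) = -3264 + 248 = -3016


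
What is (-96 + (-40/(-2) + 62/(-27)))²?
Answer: 4468996/729 ≈ 6130.3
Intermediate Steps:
(-96 + (-40/(-2) + 62/(-27)))² = (-96 + (-40*(-½) + 62*(-1/27)))² = (-96 + (20 - 62/27))² = (-96 + 478/27)² = (-2114/27)² = 4468996/729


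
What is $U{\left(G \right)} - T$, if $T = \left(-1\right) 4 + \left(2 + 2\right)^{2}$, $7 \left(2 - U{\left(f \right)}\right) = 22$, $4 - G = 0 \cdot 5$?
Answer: $- \frac{92}{7} \approx -13.143$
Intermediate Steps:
$G = 4$ ($G = 4 - 0 \cdot 5 = 4 - 0 = 4 + 0 = 4$)
$U{\left(f \right)} = - \frac{8}{7}$ ($U{\left(f \right)} = 2 - \frac{22}{7} = - \frac{8}{7}$)
$T = 12$ ($T = -4 + 4^{2} = -4 + 16 = 12$)
$U{\left(G \right)} - T = - \frac{8}{7} - 12 = - \frac{92}{7}$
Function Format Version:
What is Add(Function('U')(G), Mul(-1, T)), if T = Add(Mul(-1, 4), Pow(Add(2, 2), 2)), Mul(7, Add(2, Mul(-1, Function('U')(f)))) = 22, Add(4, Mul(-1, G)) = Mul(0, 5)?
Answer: Rational(-92, 7) ≈ -13.143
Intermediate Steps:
G = 4 (G = Add(4, Mul(-1, Mul(0, 5))) = Add(4, Mul(-1, 0)) = Add(4, 0) = 4)
Function('U')(f) = Rational(-8, 7) (Function('U')(f) = Add(2, Mul(Rational(-1, 7), 22)) = Add(2, Rational(-22, 7)) = Rational(-8, 7))
T = 12 (T = Add(-4, Pow(4, 2)) = Add(-4, 16) = 12)
Add(Function('U')(G), Mul(-1, T)) = Add(Rational(-8, 7), Mul(-1, 12)) = Add(Rational(-8, 7), -12) = Rational(-92, 7)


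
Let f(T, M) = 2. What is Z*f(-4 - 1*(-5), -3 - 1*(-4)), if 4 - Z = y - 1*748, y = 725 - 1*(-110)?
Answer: -166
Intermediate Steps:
y = 835 (y = 725 + 110 = 835)
Z = -83 (Z = 4 - (835 - 1*748) = 4 - (835 - 748) = 4 - 1*87 = 4 - 87 = -83)
Z*f(-4 - 1*(-5), -3 - 1*(-4)) = -83*2 = -166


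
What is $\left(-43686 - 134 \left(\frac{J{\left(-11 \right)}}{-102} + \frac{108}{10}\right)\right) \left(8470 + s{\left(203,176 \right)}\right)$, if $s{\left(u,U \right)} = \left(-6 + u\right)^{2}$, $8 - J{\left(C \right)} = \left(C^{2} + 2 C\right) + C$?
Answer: $- \frac{545399480714}{255} \approx -2.1388 \cdot 10^{9}$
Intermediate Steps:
$J{\left(C \right)} = 8 - C^{2} - 3 C$ ($J{\left(C \right)} = 8 - \left(\left(C^{2} + 2 C\right) + C\right) = 8 - \left(C^{2} + 3 C\right) = 8 - C^{2} - 3 C$)
$\left(-43686 - 134 \left(\frac{J{\left(-11 \right)}}{-102} + \frac{108}{10}\right)\right) \left(8470 + s{\left(203,176 \right)}\right) = \left(-43686 - 134 \left(\frac{8 - \left(-11\right)^{2} - -33}{-102} + \frac{108}{10}\right)\right) \left(8470 + \left(-6 + 203\right)^{2}\right) = \left(-43686 - 134 \left(\left(8 - 121 + 33\right) \left(- \frac{1}{102}\right) + 108 \cdot \frac{1}{10}\right)\right) \left(8470 + 197^{2}\right) = \left(-43686 - 134 \left(\left(8 - 121 + 33\right) \left(- \frac{1}{102}\right) + \frac{54}{5}\right)\right) \left(8470 + 38809\right) = \left(-43686 - 134 \left(\left(-80\right) \left(- \frac{1}{102}\right) + \frac{54}{5}\right)\right) 47279 = \left(-43686 - 134 \left(\frac{40}{51} + \frac{54}{5}\right)\right) 47279 = \left(-43686 - \frac{395836}{255}\right) 47279 = \left(- \frac{11535766}{255}\right) 47279 = - \frac{545399480714}{255}$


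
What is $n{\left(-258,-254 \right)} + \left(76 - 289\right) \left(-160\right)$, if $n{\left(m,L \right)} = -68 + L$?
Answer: $33758$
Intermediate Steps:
$n{\left(-258,-254 \right)} + \left(76 - 289\right) \left(-160\right) = \left(-68 - 254\right) + \left(76 - 289\right) \left(-160\right) = -322 - -34080 = -322 + 34080 = 33758$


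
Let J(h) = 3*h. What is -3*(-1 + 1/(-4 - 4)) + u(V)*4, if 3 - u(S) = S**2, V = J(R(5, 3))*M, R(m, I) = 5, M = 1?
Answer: -7077/8 ≈ -884.63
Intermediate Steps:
V = 15 (V = (3*5)*1 = 15*1 = 15)
u(S) = 3 - S**2
-3*(-1 + 1/(-4 - 4)) + u(V)*4 = -3*(-1 + 1/(-4 - 4)) + (3 - 1*15**2)*4 = -3*(-1 + 1/(-8)) + (3 - 1*225)*4 = -3*(-1 - 1/8) + (3 - 225)*4 = -3*(-9/8) - 222*4 = 27/8 - 888 = -7077/8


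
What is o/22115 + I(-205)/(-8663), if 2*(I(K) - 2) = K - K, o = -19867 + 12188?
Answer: -66567407/191582245 ≈ -0.34746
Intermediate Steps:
o = -7679
I(K) = 2 (I(K) = 2 + (K - K)/2 = 2 + (1/2)*0 = 2 + 0 = 2)
o/22115 + I(-205)/(-8663) = -7679/22115 + 2/(-8663) = -7679*1/22115 + 2*(-1/8663) = -7679/22115 - 2/8663 = -66567407/191582245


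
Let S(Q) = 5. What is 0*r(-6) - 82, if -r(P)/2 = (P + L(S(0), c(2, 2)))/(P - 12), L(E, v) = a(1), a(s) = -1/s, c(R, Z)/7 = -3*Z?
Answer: -82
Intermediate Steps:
c(R, Z) = -21*Z (c(R, Z) = 7*(-3*Z) = -21*Z)
L(E, v) = -1 (L(E, v) = -1/1 = -1*1 = -1)
r(P) = -2*(-1 + P)/(-12 + P) (r(P) = -2*(P - 1)/(P - 12) = -2*(-1 + P)/(-12 + P))
0*r(-6) - 82 = 0*(2*(1 - 1*(-6))/(-12 - 6)) - 82 = 0*(2*(1 + 6)/(-18)) - 82 = 0*(2*(-1/18)*7) - 82 = 0*(-7/9) - 82 = 0 - 82 = -82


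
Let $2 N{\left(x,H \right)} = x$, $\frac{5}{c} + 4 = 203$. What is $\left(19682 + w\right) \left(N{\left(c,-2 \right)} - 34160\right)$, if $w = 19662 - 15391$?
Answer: $- \frac{325657203275}{398} \approx -8.1823 \cdot 10^{8}$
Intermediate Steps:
$c = \frac{5}{199}$ ($c = \frac{5}{-4 + 203} = \frac{5}{199} \approx 0.025126$)
$N{\left(x,H \right)} = \frac{x}{2}$
$w = 4271$ ($w = 19662 - 15391 = 4271$)
$\left(19682 + w\right) \left(N{\left(c,-2 \right)} - 34160\right) = \left(19682 + 4271\right) \left(\frac{1}{2} \cdot \frac{5}{199} - 34160\right) = 23953 \left(\frac{5}{398} - 34160\right) = 23953 \left(- \frac{13595675}{398}\right) = - \frac{325657203275}{398}$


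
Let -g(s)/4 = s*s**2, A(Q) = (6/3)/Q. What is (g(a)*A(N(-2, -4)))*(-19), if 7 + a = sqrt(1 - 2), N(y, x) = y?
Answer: 24472 - 11096*I ≈ 24472.0 - 11096.0*I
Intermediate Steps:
A(Q) = 2/Q (A(Q) = (6*(1/3))/Q = 2/Q)
a = -7 + I (a = -7 + sqrt(1 - 2) = -7 + sqrt(-1) = -7 + I ≈ -7.0 + 1.0*I)
g(s) = -4*s**3 (g(s) = -4*s*s**2 = -4*s**3)
(g(a)*A(N(-2, -4)))*(-19) = ((-4*(-7 + I)**3)*(2/(-2)))*(-19) = ((-4*(-7 + I)**3)*(2*(-1/2)))*(-19) = (-4*(-7 + I)**3*(-1))*(-19) = (4*(-7 + I)**3)*(-19) = -76*(-7 + I)**3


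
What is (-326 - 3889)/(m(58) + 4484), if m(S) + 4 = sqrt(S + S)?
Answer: -4720800/5017571 + 4215*sqrt(29)/10035142 ≈ -0.93859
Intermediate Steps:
m(S) = -4 + sqrt(2)*sqrt(S) (m(S) = -4 + sqrt(S + S) = -4 + sqrt(2*S) = -4 + sqrt(2)*sqrt(S))
(-326 - 3889)/(m(58) + 4484) = (-326 - 3889)/((-4 + sqrt(2)*sqrt(58)) + 4484) = -4215/((-4 + 2*sqrt(29)) + 4484) = -4215/(4480 + 2*sqrt(29))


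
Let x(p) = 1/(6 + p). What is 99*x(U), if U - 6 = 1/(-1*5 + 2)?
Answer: 297/35 ≈ 8.4857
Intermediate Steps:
U = 17/3 (U = 6 + 1/(-1*5 + 2) = 6 + 1/(-5 + 2) = 6 + 1/(-3) = 6 - ⅓ = 17/3 ≈ 5.6667)
99*x(U) = 99/(6 + 17/3) = 99/(35/3) = 99*(3/35) = 297/35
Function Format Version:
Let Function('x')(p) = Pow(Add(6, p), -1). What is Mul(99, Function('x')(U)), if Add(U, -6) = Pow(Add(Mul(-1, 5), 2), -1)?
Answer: Rational(297, 35) ≈ 8.4857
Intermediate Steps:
U = Rational(17, 3) (U = Add(6, Pow(Add(Mul(-1, 5), 2), -1)) = Add(6, Pow(Add(-5, 2), -1)) = Add(6, Pow(-3, -1)) = Add(6, Rational(-1, 3)) = Rational(17, 3) ≈ 5.6667)
Mul(99, Function('x')(U)) = Mul(99, Pow(Add(6, Rational(17, 3)), -1)) = Mul(99, Pow(Rational(35, 3), -1)) = Mul(99, Rational(3, 35)) = Rational(297, 35)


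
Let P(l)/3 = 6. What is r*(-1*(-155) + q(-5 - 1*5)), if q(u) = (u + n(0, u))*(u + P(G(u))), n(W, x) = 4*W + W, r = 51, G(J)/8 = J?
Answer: 3825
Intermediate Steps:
G(J) = 8*J
n(W, x) = 5*W
P(l) = 18 (P(l) = 3*6 = 18)
q(u) = u*(18 + u) (q(u) = (u + 5*0)*(u + 18) = (u + 0)*(18 + u) = u*(18 + u))
r*(-1*(-155) + q(-5 - 1*5)) = 51*(-1*(-155) + (-5 - 1*5)*(18 + (-5 - 1*5))) = 51*(155 + (-5 - 5)*(18 + (-5 - 5))) = 51*(155 - 10*(18 - 10)) = 51*(155 - 10*8) = 51*(155 - 80) = 51*75 = 3825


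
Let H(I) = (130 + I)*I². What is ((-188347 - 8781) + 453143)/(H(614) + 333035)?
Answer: 256015/280818059 ≈ 0.00091168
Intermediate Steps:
H(I) = I²*(130 + I)
((-188347 - 8781) + 453143)/(H(614) + 333035) = ((-188347 - 8781) + 453143)/(614²*(130 + 614) + 333035) = (-197128 + 453143)/(376996*744 + 333035) = 256015/(280485024 + 333035) = 256015/280818059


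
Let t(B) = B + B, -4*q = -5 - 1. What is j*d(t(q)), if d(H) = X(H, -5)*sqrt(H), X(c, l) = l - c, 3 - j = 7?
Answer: 32*sqrt(3) ≈ 55.426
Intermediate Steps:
q = 3/2 (q = -(-5 - 1)/4 = -1/4*(-6) = 3/2 ≈ 1.5000)
t(B) = 2*B
j = -4 (j = 3 - 1*7 = 3 - 7 = -4)
d(H) = sqrt(H)*(-5 - H) (d(H) = (-5 - H)*sqrt(H) = sqrt(H)*(-5 - H))
j*d(t(q)) = -4*sqrt(2*(3/2))*(-5 - 2*3/2) = -4*sqrt(3)*(-5 - 1*3) = -4*sqrt(3)*(-5 - 3) = -4*sqrt(3)*(-8) = -(-32)*sqrt(3) = 32*sqrt(3)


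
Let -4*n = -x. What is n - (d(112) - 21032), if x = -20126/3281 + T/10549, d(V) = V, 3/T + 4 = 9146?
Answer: 26475768459389775/1265664884792 ≈ 20918.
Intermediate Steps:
T = 3/9142 (T = 3/(-4 + 9146) = 3/9142 ≈ 0.00032816)
x = -1940930458865/316416221198 (x = -20126/3281 + (3/9142)/10549 = -20126*1/3281 + (3/9142)*(1/10549) = -20126/3281 + 3/96438958 = -1940930458865/316416221198 ≈ -6.1341)
n = -1940930458865/1265664884792 (n = -(-1)*(-1940930458865)/(4*316416221198) = -¼*1940930458865/316416221198 = -1940930458865/1265664884792 ≈ -1.5335)
n - (d(112) - 21032) = -1940930458865/1265664884792 - (112 - 21032) = -1940930458865/1265664884792 - 1*(-20920) = -1940930458865/1265664884792 + 20920 = 26475768459389775/1265664884792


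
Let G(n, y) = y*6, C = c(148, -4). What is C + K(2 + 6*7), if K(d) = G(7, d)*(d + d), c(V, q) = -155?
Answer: 23077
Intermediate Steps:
C = -155
G(n, y) = 6*y
K(d) = 12*d**2 (K(d) = (6*d)*(d + d) = (6*d)*(2*d) = 12*d**2)
C + K(2 + 6*7) = -155 + 12*(2 + 6*7)**2 = -155 + 12*(2 + 42)**2 = -155 + 12*44**2 = -155 + 12*1936 = -155 + 23232 = 23077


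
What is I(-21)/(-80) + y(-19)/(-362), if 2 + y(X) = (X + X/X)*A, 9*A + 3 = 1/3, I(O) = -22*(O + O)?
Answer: -125533/10860 ≈ -11.559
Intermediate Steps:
I(O) = -44*O
A = -8/27 (A = -⅓ + (⅑)/3 = -⅓ + (⅑)*(⅓) = -⅓ + 1/27 = -8/27 ≈ -0.29630)
y(X) = -62/27 - 8*X/27 (y(X) = -2 + (X + X/X)*(-8/27) = -2 + (X + 1)*(-8/27) = -2 + (1 + X)*(-8/27) = -2 + (-8/27 - 8*X/27) = -62/27 - 8*X/27)
I(-21)/(-80) + y(-19)/(-362) = -44*(-21)/(-80) + (-62/27 - 8/27*(-19))/(-362) = 924*(-1/80) + (-62/27 + 152/27)*(-1/362) = -231/20 + (10/3)*(-1/362) = -231/20 - 5/543 = -125533/10860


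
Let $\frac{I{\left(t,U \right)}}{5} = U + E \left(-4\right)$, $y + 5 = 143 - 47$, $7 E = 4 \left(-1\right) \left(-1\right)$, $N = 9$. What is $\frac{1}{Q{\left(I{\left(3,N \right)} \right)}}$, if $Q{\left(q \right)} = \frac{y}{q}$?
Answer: $\frac{235}{637} \approx 0.36892$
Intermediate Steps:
$E = \frac{4}{7}$ ($E = \frac{4 \left(-1\right) \left(-1\right)}{7} = \frac{\left(-4\right) \left(-1\right)}{7} = \frac{1}{7} \cdot 4 = \frac{4}{7} \approx 0.57143$)
$y = 91$ ($y = -5 + \left(143 - 47\right) = -5 + 96 = 91$)
$I{\left(t,U \right)} = - \frac{80}{7} + 5 U$ ($I{\left(t,U \right)} = 5 \left(U + \frac{4}{7} \left(-4\right)\right) = 5 \left(U - \frac{16}{7}\right) = 5 \left(- \frac{16}{7} + U\right) = - \frac{80}{7} + 5 U$)
$Q{\left(q \right)} = \frac{91}{q}$
$\frac{1}{Q{\left(I{\left(3,N \right)} \right)}} = \frac{1}{91 \frac{1}{- \frac{80}{7} + 5 \cdot 9}} = \frac{1}{91 \frac{1}{- \frac{80}{7} + 45}} = \frac{1}{91 \frac{1}{\frac{235}{7}}} = \frac{1}{91 \cdot \frac{7}{235}} = \frac{1}{\frac{637}{235}} = \frac{235}{637}$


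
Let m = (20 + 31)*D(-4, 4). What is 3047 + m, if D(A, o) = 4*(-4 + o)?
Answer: 3047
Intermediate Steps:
D(A, o) = -16 + 4*o
m = 0 (m = (20 + 31)*(-16 + 4*4) = 51*(-16 + 16) = 51*0 = 0)
3047 + m = 3047 + 0 = 3047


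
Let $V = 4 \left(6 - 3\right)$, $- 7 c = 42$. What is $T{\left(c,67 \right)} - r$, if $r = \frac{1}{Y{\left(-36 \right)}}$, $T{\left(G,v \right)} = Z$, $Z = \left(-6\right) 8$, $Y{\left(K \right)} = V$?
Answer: $- \frac{577}{12} \approx -48.083$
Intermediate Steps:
$c = -6$ ($c = \left(- \frac{1}{7}\right) 42 = -6$)
$V = 12$ ($V = 4 \cdot 3 = 12$)
$Y{\left(K \right)} = 12$
$Z = -48$
$T{\left(G,v \right)} = -48$
$r = \frac{1}{12} \approx 0.083333$
$T{\left(c,67 \right)} - r = -48 - \frac{1}{12} = - \frac{577}{12}$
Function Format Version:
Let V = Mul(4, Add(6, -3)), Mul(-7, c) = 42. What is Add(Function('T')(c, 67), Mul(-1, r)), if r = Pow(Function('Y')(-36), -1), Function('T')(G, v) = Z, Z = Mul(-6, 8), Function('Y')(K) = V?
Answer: Rational(-577, 12) ≈ -48.083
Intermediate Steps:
c = -6 (c = Mul(Rational(-1, 7), 42) = -6)
V = 12 (V = Mul(4, 3) = 12)
Function('Y')(K) = 12
Z = -48
Function('T')(G, v) = -48
r = Rational(1, 12) (r = Pow(12, -1) = Rational(1, 12) ≈ 0.083333)
Add(Function('T')(c, 67), Mul(-1, r)) = Add(-48, Mul(-1, Rational(1, 12))) = Add(-48, Rational(-1, 12)) = Rational(-577, 12)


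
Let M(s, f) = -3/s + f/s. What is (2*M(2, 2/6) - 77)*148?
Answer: -35372/3 ≈ -11791.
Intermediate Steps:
(2*M(2, 2/6) - 77)*148 = (2*((-3 + 2/6)/2) - 77)*148 = (2*((-3 + 2*(⅙))/2) - 77)*148 = (2*((-3 + ⅓)/2) - 77)*148 = (2*((½)*(-8/3)) - 77)*148 = (2*(-4/3) - 77)*148 = (-8/3 - 77)*148 = -239/3*148 = -35372/3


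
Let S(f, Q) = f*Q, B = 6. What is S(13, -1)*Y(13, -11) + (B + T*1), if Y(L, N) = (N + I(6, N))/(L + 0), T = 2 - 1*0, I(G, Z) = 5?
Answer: 14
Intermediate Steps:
T = 2 (T = 2 + 0 = 2)
S(f, Q) = Q*f
Y(L, N) = (5 + N)/L (Y(L, N) = (N + 5)/(L + 0) = (5 + N)/L)
S(13, -1)*Y(13, -11) + (B + T*1) = (-1*13)*((5 - 11)/13) + (6 + 2*1) = -(-6) + (6 + 2) = -13*(-6/13) + 8 = 6 + 8 = 14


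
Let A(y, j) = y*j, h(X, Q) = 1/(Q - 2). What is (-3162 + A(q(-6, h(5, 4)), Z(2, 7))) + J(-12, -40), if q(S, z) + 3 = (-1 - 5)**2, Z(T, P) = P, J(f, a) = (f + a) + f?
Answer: -2995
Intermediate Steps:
h(X, Q) = 1/(-2 + Q)
J(f, a) = a + 2*f (J(f, a) = (a + f) + f = a + 2*f)
q(S, z) = 33 (q(S, z) = -3 + (-1 - 5)**2 = -3 + (-6)**2 = -3 + 36 = 33)
A(y, j) = j*y
(-3162 + A(q(-6, h(5, 4)), Z(2, 7))) + J(-12, -40) = (-3162 + 7*33) + (-40 + 2*(-12)) = (-3162 + 231) + (-40 - 24) = -2931 - 64 = -2995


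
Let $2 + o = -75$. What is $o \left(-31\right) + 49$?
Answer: $2436$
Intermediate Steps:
$o = -77$ ($o = -2 - 75 = -77$)
$o \left(-31\right) + 49 = \left(-77\right) \left(-31\right) + 49 = 2387 + 49 = 2436$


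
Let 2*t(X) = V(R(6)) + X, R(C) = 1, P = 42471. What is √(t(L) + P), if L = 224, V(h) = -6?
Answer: 2*√10645 ≈ 206.35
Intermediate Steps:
t(X) = -3 + X/2 (t(X) = (-6 + X)/2 = -3 + X/2)
√(t(L) + P) = √((-3 + (½)*224) + 42471) = √((-3 + 112) + 42471) = √(109 + 42471) = √42580 = 2*√10645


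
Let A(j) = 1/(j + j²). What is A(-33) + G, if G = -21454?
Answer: -22655423/1056 ≈ -21454.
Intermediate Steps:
A(-33) + G = 1/((-33)*(1 - 33)) - 21454 = -1/33/(-32) - 21454 = -1/33*(-1/32) - 21454 = 1/1056 - 21454 = -22655423/1056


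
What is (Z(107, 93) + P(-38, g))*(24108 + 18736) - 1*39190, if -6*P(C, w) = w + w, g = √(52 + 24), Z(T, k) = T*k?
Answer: 426301454 - 85688*√19/3 ≈ 4.2618e+8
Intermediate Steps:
g = 2*√19 (g = √76 = 2*√19 ≈ 8.7178)
P(C, w) = -w/3 (P(C, w) = -(w + w)/6 = -w/3)
(Z(107, 93) + P(-38, g))*(24108 + 18736) - 1*39190 = (107*93 - 2*√19/3)*(24108 + 18736) - 1*39190 = (9951 - 2*√19/3)*42844 - 39190 = (426340644 - 85688*√19/3) - 39190 = 426301454 - 85688*√19/3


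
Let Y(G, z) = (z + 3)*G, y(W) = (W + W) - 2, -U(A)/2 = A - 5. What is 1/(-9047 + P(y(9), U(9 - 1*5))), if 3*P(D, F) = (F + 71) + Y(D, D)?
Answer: -3/26764 ≈ -0.00011209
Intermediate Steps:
U(A) = 10 - 2*A (U(A) = -2*(A - 5) = -2*(-5 + A) = 10 - 2*A)
y(W) = -2 + 2*W (y(W) = 2*W - 2 = -2 + 2*W)
Y(G, z) = G*(3 + z) (Y(G, z) = (3 + z)*G = G*(3 + z))
P(D, F) = 71/3 + F/3 + D*(3 + D)/3 (P(D, F) = ((F + 71) + D*(3 + D))/3 = ((71 + F) + D*(3 + D))/3 = (71 + F + D*(3 + D))/3 = 71/3 + F/3 + D*(3 + D)/3)
1/(-9047 + P(y(9), U(9 - 1*5))) = 1/(-9047 + (71/3 + (10 - 2*(9 - 1*5))/3 + (-2 + 2*9)*(3 + (-2 + 2*9))/3)) = 1/(-9047 + (71/3 + (10 - 2*(9 - 5))/3 + (-2 + 18)*(3 + (-2 + 18))/3)) = 1/(-9047 + (71/3 + (10 - 2*4)/3 + (1/3)*16*(3 + 16))) = 1/(-9047 + (71/3 + (10 - 8)/3 + (1/3)*16*19)) = 1/(-9047 + (71/3 + (1/3)*2 + 304/3)) = 1/(-9047 + (71/3 + 2/3 + 304/3)) = 1/(-9047 + 377/3) = 1/(-26764/3) = -3/26764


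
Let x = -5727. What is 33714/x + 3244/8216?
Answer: -21534653/3921086 ≈ -5.4920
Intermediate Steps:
33714/x + 3244/8216 = 33714/(-5727) + 3244/8216 = 33714*(-1/5727) + 3244*(1/8216) = -11238/1909 + 811/2054 = -21534653/3921086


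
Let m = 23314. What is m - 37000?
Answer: -13686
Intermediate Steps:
m - 37000 = 23314 - 37000 = -13686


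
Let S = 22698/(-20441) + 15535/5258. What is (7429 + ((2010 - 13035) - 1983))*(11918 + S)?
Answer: -29905547439355/449702 ≈ -6.6501e+7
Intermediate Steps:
S = 829309/449702 (S = 22698*(-1/20441) + 15535*(1/5258) = -22698/20441 + 65/22 = 829309/449702 ≈ 1.8441)
(7429 + ((2010 - 13035) - 1983))*(11918 + S) = (7429 + ((2010 - 13035) - 1983))*(11918 + 829309/449702) = (7429 + (-11025 - 1983))*(5360377745/449702) = (7429 - 13008)*(5360377745/449702) = -5579*5360377745/449702 = -29905547439355/449702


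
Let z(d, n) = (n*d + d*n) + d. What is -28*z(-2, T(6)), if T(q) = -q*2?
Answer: -1288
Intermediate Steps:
T(q) = -2*q
z(d, n) = d + 2*d*n (z(d, n) = (d*n + d*n) + d = 2*d*n + d = d + 2*d*n)
-28*z(-2, T(6)) = -(-56)*(1 + 2*(-2*6)) = -(-56)*(1 + 2*(-12)) = -(-56)*(1 - 24) = -(-56)*(-23) = -28*46 = -1288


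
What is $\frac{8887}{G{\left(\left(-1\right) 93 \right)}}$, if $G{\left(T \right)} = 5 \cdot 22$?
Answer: $\frac{8887}{110} \approx 80.791$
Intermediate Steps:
$G{\left(T \right)} = 110$
$\frac{8887}{G{\left(\left(-1\right) 93 \right)}} = \frac{8887}{110}$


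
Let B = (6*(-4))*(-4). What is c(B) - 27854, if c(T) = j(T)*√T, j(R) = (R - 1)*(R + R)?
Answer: -27854 + 72960*√6 ≈ 1.5086e+5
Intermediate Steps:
j(R) = 2*R*(-1 + R) (j(R) = (-1 + R)*(2*R) = 2*R*(-1 + R))
B = 96 (B = -24*(-4) = 96)
c(T) = 2*T^(3/2)*(-1 + T) (c(T) = (2*T*(-1 + T))*√T = 2*T^(3/2)*(-1 + T))
c(B) - 27854 = 2*96^(3/2)*(-1 + 96) - 27854 = 2*(384*√6)*95 - 27854 = 72960*√6 - 27854 = -27854 + 72960*√6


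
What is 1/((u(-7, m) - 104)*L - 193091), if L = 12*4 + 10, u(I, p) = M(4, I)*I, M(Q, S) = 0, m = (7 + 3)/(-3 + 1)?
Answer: -1/199123 ≈ -5.0220e-6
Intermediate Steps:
m = -5 (m = 10/(-2) = 10*(-1/2) = -5)
u(I, p) = 0 (u(I, p) = 0*I = 0)
L = 58 (L = 48 + 10 = 58)
1/((u(-7, m) - 104)*L - 193091) = 1/((0 - 104)*58 - 193091) = 1/(-104*58 - 193091) = 1/(-6032 - 193091) = 1/(-199123) = -1/199123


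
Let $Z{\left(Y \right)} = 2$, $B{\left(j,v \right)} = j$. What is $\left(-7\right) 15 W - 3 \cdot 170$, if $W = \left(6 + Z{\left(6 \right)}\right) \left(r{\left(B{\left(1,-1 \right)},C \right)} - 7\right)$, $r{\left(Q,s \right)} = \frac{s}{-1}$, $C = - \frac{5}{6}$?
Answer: $4670$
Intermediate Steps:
$C = - \frac{5}{6}$ ($C = \left(-5\right) \frac{1}{6} = - \frac{5}{6} \approx -0.83333$)
$r{\left(Q,s \right)} = - s$ ($r{\left(Q,s \right)} = s \left(-1\right) = - s$)
$W = - \frac{148}{3}$ ($W = \left(6 + 2\right) \left(\left(-1\right) \left(- \frac{5}{6}\right) - 7\right) = 8 \left(\frac{5}{6} - 7\right) = 8 \left(- \frac{37}{6}\right) = - \frac{148}{3} \approx -49.333$)
$\left(-7\right) 15 W - 3 \cdot 170 = \left(-7\right) 15 \left(- \frac{148}{3}\right) - 3 \cdot 170 = \left(-105\right) \left(- \frac{148}{3}\right) - 510 = 5180 - 510 = 4670$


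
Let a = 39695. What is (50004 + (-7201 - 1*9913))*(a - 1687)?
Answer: 1250083120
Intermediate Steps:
(50004 + (-7201 - 1*9913))*(a - 1687) = (50004 + (-7201 - 1*9913))*(39695 - 1687) = (50004 + (-7201 - 9913))*38008 = (50004 - 17114)*38008 = 32890*38008 = 1250083120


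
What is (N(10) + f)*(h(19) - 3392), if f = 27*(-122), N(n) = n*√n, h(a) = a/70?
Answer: 391032387/35 - 237421*√10/7 ≈ 1.1065e+7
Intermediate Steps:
h(a) = a/70 (h(a) = a*(1/70) = a/70)
N(n) = n^(3/2)
f = -3294
(N(10) + f)*(h(19) - 3392) = (10^(3/2) - 3294)*((1/70)*19 - 3392) = (10*√10 - 3294)*(19/70 - 3392) = (-3294 + 10*√10)*(-237421/70) = 391032387/35 - 237421*√10/7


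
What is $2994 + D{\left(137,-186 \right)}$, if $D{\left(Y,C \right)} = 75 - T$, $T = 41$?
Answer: $3028$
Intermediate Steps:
$D{\left(Y,C \right)} = 34$ ($D{\left(Y,C \right)} = 75 - 41 = 34$)
$2994 + D{\left(137,-186 \right)} = 2994 + 34 = 3028$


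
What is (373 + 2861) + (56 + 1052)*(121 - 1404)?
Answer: -1418330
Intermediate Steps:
(373 + 2861) + (56 + 1052)*(121 - 1404) = 3234 + 1108*(-1283) = 3234 - 1421564 = -1418330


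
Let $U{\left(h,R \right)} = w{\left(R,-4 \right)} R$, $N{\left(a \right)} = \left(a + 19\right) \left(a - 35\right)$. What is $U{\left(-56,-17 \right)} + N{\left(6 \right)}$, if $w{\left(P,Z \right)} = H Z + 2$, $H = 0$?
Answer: $-759$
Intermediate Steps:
$w{\left(P,Z \right)} = 2$ ($w{\left(P,Z \right)} = 0 Z + 2 = 0 + 2 = 2$)
$N{\left(a \right)} = \left(-35 + a\right) \left(19 + a\right)$ ($N{\left(a \right)} = \left(19 + a\right) \left(-35 + a\right) = \left(-35 + a\right) \left(19 + a\right)$)
$U{\left(h,R \right)} = 2 R$
$U{\left(-56,-17 \right)} + N{\left(6 \right)} = 2 \left(-17\right) - \left(761 - 36\right) = -34 - 725 = -759$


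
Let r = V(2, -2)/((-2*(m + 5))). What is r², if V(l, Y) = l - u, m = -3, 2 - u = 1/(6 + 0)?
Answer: 1/576 ≈ 0.0017361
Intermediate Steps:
u = 11/6 (u = 2 - 1/(6 + 0) = 2 - 1/6 = 2 - 1*⅙ = 2 - ⅙ = 11/6 ≈ 1.8333)
V(l, Y) = -11/6 + l (V(l, Y) = l - 1*11/6 = l - 11/6 = -11/6 + l)
r = -1/24 (r = (-11/6 + 2)/((-2*(-3 + 5))) = 1/(6*((-2*2))) = (⅙)/(-4) = (⅙)*(-¼) = -1/24 ≈ -0.041667)
r² = (-1/24)² = 1/576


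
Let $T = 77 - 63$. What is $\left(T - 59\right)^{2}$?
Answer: $2025$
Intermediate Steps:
$T = 14$ ($T = 77 - 63 = 14$)
$\left(T - 59\right)^{2} = \left(14 - 59\right)^{2} = \left(-45\right)^{2} = 2025$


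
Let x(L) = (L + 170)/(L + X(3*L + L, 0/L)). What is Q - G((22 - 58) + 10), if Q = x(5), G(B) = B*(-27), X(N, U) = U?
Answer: -667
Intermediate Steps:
G(B) = -27*B
x(L) = (170 + L)/L (x(L) = (L + 170)/(L + 0/L) = (170 + L)/(L + 0) = (170 + L)/L)
Q = 35 (Q = (170 + 5)/5 = (⅕)*175 = 35)
Q - G((22 - 58) + 10) = 35 - (-27)*((22 - 58) + 10) = 35 - (-27)*(-36 + 10) = 35 - (-27)*(-26) = 35 - 1*702 = 35 - 702 = -667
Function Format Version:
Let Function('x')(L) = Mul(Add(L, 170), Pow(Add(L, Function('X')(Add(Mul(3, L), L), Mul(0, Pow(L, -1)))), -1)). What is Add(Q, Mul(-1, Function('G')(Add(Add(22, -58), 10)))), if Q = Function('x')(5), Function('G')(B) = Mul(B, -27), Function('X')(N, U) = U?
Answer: -667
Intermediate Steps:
Function('G')(B) = Mul(-27, B)
Function('x')(L) = Mul(Pow(L, -1), Add(170, L)) (Function('x')(L) = Mul(Add(L, 170), Pow(Add(L, Mul(0, Pow(L, -1))), -1)) = Mul(Add(170, L), Pow(Add(L, 0), -1)) = Mul(Add(170, L), Pow(L, -1)) = Mul(Pow(L, -1), Add(170, L)))
Q = 35 (Q = Mul(Pow(5, -1), Add(170, 5)) = Mul(Rational(1, 5), 175) = 35)
Add(Q, Mul(-1, Function('G')(Add(Add(22, -58), 10)))) = Add(35, Mul(-1, Mul(-27, Add(Add(22, -58), 10)))) = Add(35, Mul(-1, Mul(-27, Add(-36, 10)))) = Add(35, Mul(-1, Mul(-27, -26))) = Add(35, Mul(-1, 702)) = Add(35, -702) = -667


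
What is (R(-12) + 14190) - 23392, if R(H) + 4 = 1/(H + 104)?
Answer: -846951/92 ≈ -9206.0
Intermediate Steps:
R(H) = -4 + 1/(104 + H) (R(H) = -4 + 1/(H + 104) = -4 + 1/(104 + H))
(R(-12) + 14190) - 23392 = ((-415 - 4*(-12))/(104 - 12) + 14190) - 23392 = ((-415 + 48)/92 + 14190) - 23392 = ((1/92)*(-367) + 14190) - 23392 = (-367/92 + 14190) - 23392 = 1305113/92 - 23392 = -846951/92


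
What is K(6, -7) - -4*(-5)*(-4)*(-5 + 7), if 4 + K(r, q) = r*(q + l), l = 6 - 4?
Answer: 126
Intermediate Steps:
l = 2
K(r, q) = -4 + r*(2 + q) (K(r, q) = -4 + r*(q + 2) = -4 + r*(2 + q))
K(6, -7) - -4*(-5)*(-4)*(-5 + 7) = (-4 + 2*6 - 7*6) - -4*(-5)*(-4)*(-5 + 7) = (-4 + 12 - 42) - 20*(-4)*2 = -34 - (-80)*2 = -34 - 1*(-160) = -34 + 160 = 126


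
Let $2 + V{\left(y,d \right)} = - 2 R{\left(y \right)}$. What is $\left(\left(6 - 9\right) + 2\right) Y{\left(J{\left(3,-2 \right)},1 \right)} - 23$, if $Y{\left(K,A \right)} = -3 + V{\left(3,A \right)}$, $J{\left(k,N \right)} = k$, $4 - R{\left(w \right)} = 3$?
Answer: $-16$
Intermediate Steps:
$R{\left(w \right)} = 1$ ($R{\left(w \right)} = 4 - 3 = 1$)
$V{\left(y,d \right)} = -4$ ($V{\left(y,d \right)} = -2 - 2 = -4$)
$Y{\left(K,A \right)} = -7$ ($Y{\left(K,A \right)} = -3 - 4 = -7$)
$\left(\left(6 - 9\right) + 2\right) Y{\left(J{\left(3,-2 \right)},1 \right)} - 23 = \left(\left(6 - 9\right) + 2\right) \left(-7\right) - 23 = \left(-3 + 2\right) \left(-7\right) - 23 = \left(-1\right) \left(-7\right) - 23 = 7 - 23 = -16$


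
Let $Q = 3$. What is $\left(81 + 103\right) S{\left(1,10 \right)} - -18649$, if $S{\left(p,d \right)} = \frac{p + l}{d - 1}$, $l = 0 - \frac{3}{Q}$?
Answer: $18649$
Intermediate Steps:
$l = -1$ ($l = 0 - \frac{3}{3} = 0 - 1 = -1$)
$S{\left(p,d \right)} = \frac{-1 + p}{-1 + d}$ ($S{\left(p,d \right)} = \frac{p - 1}{d - 1} = \frac{-1 + p}{-1 + d}$)
$\left(81 + 103\right) S{\left(1,10 \right)} - -18649 = \left(81 + 103\right) \frac{-1 + 1}{-1 + 10} - -18649 = 184 \cdot \frac{1}{9} \cdot 0 + 18649 = 184 \cdot 0 + 18649 = 0 + 18649 = 18649$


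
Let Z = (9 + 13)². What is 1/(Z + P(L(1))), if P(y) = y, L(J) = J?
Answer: 1/485 ≈ 0.0020619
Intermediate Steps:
Z = 484 (Z = 22² = 484)
1/(Z + P(L(1))) = 1/(484 + 1) = 1/485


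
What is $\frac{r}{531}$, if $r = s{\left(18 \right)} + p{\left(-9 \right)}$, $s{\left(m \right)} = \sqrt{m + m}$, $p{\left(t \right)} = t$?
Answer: $- \frac{1}{177} \approx -0.0056497$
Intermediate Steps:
$s{\left(m \right)} = \sqrt{2} \sqrt{m}$ ($s{\left(m \right)} = \sqrt{2 m} = \sqrt{2} \sqrt{m}$)
$r = -3$ ($r = \sqrt{2} \sqrt{18} - 9 = \sqrt{2} \cdot 3 \sqrt{2} - 9 = 6 - 9 = -3$)
$\frac{r}{531} = - \frac{3}{531} = \left(-3\right) \frac{1}{531} = - \frac{1}{177}$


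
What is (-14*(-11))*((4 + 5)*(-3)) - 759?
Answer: -4917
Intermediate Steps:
(-14*(-11))*((4 + 5)*(-3)) - 759 = 154*(9*(-3)) - 759 = 154*(-27) - 759 = -4158 - 759 = -4917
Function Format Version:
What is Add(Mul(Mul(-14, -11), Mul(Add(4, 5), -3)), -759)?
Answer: -4917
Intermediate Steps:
Add(Mul(Mul(-14, -11), Mul(Add(4, 5), -3)), -759) = Add(Mul(154, Mul(9, -3)), -759) = Add(Mul(154, -27), -759) = Add(-4158, -759) = -4917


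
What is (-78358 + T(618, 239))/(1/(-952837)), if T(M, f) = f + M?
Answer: 73845820337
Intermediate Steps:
T(M, f) = M + f
(-78358 + T(618, 239))/(1/(-952837)) = (-78358 + (618 + 239))/(1/(-952837)) = (-78358 + 857)/(-1/952837) = -77501*(-952837) = 73845820337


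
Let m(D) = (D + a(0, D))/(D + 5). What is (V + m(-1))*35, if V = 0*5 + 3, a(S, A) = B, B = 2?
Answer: 455/4 ≈ 113.75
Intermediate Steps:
a(S, A) = 2
V = 3 (V = 0 + 3 = 3)
m(D) = (2 + D)/(5 + D) (m(D) = (D + 2)/(D + 5) = (2 + D)/(5 + D))
(V + m(-1))*35 = (3 + (2 - 1)/(5 - 1))*35 = (3 + 1/4)*35 = (13/4)*35 = 455/4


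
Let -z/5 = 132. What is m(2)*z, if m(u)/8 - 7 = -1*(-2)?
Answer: -47520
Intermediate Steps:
z = -660 (z = -5*132 = -660)
m(u) = 72 (m(u) = 56 + 8*(-1*(-2)) = 56 + 8*2 = 56 + 16 = 72)
m(2)*z = 72*(-660) = -47520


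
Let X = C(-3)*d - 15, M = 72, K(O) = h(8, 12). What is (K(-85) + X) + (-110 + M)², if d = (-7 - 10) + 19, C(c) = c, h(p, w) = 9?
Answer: 1432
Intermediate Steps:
K(O) = 9
d = 2 (d = -17 + 19 = 2)
X = -21 (X = -3*2 - 15 = -6 - 15 = -21)
(K(-85) + X) + (-110 + M)² = (9 - 21) + (-110 + 72)² = -12 + (-38)² = -12 + 1444 = 1432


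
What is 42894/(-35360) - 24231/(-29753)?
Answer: -209708511/526033040 ≈ -0.39866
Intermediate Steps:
42894/(-35360) - 24231/(-29753) = 42894*(-1/35360) - 24231*(-1/29753) = -21447/17680 + 24231/29753 = -209708511/526033040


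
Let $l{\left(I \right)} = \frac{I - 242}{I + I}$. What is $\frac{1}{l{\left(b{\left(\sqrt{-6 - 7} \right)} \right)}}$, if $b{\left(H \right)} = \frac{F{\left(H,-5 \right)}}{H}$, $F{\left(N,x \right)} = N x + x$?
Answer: $\frac{10 \left(\sqrt{13} + 13 i\right)}{5 \sqrt{13} + 3211 i} \approx 0.040548 - 0.011001 i$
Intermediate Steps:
$F{\left(N,x \right)} = x + N x$
$b{\left(H \right)} = \frac{-5 - 5 H}{H}$ ($b{\left(H \right)} = \frac{\left(-5\right) \left(1 + H\right)}{H} = \frac{-5 - 5 H}{H}$)
$l{\left(I \right)} = \frac{-242 + I}{2 I}$
$\frac{1}{l{\left(b{\left(\sqrt{-6 - 7} \right)} \right)}} = \frac{1}{\frac{1}{2} \frac{1}{-5 - \frac{5}{\sqrt{-6 - 7}}} \left(-242 - \left(5 + \frac{5}{\sqrt{-6 - 7}}\right)\right)} = \frac{1}{\frac{1}{2} \frac{1}{-5 - \frac{5}{\sqrt{-13}}} \left(-242 - \left(5 + \frac{5}{\sqrt{-13}}\right)\right)} = \frac{1}{\frac{1}{2} \frac{1}{-5 - \frac{5}{i \sqrt{13}}} \left(-242 - \left(5 + \frac{5}{i \sqrt{13}}\right)\right)} = \frac{1}{\frac{1}{2} \frac{1}{-5 - 5 \left(- \frac{i \sqrt{13}}{13}\right)} \left(-242 - \left(5 + 5 \left(- \frac{i \sqrt{13}}{13}\right)\right)\right)} = \frac{1}{\frac{1}{2} \frac{1}{-5 + \frac{5 i \sqrt{13}}{13}} \left(-242 - \left(5 - \frac{5 i \sqrt{13}}{13}\right)\right)} = \frac{1}{\frac{1}{2} \frac{1}{-5 + \frac{5 i \sqrt{13}}{13}} \left(-247 + \frac{5 i \sqrt{13}}{13}\right)} = \frac{2 \left(-5 + \frac{5 i \sqrt{13}}{13}\right)}{-247 + \frac{5 i \sqrt{13}}{13}}$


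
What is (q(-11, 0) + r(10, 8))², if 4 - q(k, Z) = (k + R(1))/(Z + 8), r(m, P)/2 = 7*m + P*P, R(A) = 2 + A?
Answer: 74529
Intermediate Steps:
r(m, P) = 2*P² + 14*m (r(m, P) = 2*(7*m + P*P) = 2*(7*m + P²) = 2*(P² + 7*m) = 2*P² + 14*m)
q(k, Z) = 4 - (3 + k)/(8 + Z) (q(k, Z) = 4 - (k + (2 + 1))/(Z + 8) = 4 - (k + 3)/(8 + Z) = 4 - (3 + k)/(8 + Z))
(q(-11, 0) + r(10, 8))² = ((29 - 1*(-11) + 4*0)/(8 + 0) + (2*8² + 14*10))² = ((29 + 11 + 0)/8 + (2*64 + 140))² = ((⅛)*40 + (128 + 140))² = (5 + 268)² = 273² = 74529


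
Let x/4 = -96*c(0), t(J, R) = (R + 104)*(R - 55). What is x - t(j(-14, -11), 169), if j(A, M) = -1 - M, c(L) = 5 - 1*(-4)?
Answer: -34578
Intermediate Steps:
c(L) = 9 (c(L) = 5 + 4 = 9)
t(J, R) = (-55 + R)*(104 + R) (t(J, R) = (104 + R)*(-55 + R) = (-55 + R)*(104 + R))
x = -3456 (x = 4*(-96*9) = 4*(-864) = -3456)
x - t(j(-14, -11), 169) = -3456 - (-5720 + 169**2 + 49*169) = -3456 - (-5720 + 28561 + 8281) = -3456 - 1*31122 = -3456 - 31122 = -34578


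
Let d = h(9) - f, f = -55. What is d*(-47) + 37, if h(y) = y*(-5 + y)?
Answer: -4240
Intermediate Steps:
d = 91 (d = 9*(-5 + 9) - 1*(-55) = 9*4 + 55 = 36 + 55 = 91)
d*(-47) + 37 = 91*(-47) + 37 = -4277 + 37 = -4240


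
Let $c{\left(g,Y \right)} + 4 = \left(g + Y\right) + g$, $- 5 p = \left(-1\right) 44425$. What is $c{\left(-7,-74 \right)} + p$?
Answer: $8793$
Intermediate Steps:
$p = 8885$ ($p = - \frac{\left(-1\right) 44425}{5} = \left(- \frac{1}{5}\right) \left(-44425\right) = 8885$)
$c{\left(g,Y \right)} = -4 + Y + 2 g$ ($c{\left(g,Y \right)} = -4 + \left(\left(g + Y\right) + g\right) = -4 + \left(\left(Y + g\right) + g\right) = -4 + \left(Y + 2 g\right) = -4 + Y + 2 g$)
$c{\left(-7,-74 \right)} + p = \left(-4 - 74 + 2 \left(-7\right)\right) + 8885 = \left(-4 - 74 - 14\right) + 8885 = -92 + 8885 = 8793$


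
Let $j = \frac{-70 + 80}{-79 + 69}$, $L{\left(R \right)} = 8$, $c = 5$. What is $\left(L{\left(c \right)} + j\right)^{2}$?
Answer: $49$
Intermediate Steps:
$j = -1$ ($j = \frac{10}{-10} = 10 \left(- \frac{1}{10}\right) = -1$)
$\left(L{\left(c \right)} + j\right)^{2} = \left(8 - 1\right)^{2} = 7^{2} = 49$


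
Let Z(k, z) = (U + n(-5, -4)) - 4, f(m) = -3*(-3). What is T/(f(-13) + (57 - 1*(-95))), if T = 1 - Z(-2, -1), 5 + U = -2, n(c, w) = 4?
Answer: 8/161 ≈ 0.049689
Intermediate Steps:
U = -7 (U = -5 - 2 = -7)
f(m) = 9
Z(k, z) = -7 (Z(k, z) = (-7 + 4) - 4 = -3 - 4 = -7)
T = 8 (T = 1 - 1*(-7) = 1 + 7 = 8)
T/(f(-13) + (57 - 1*(-95))) = 8/(9 + (57 - 1*(-95))) = 8/(9 + (57 + 95)) = 8/(9 + 152) = 8/161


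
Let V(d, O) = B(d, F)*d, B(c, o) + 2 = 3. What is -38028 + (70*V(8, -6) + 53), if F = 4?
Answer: -37415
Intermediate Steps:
B(c, o) = 1 (B(c, o) = -2 + 3 = 1)
V(d, O) = d (V(d, O) = 1*d = d)
-38028 + (70*V(8, -6) + 53) = -38028 + (70*8 + 53) = -38028 + (560 + 53) = -38028 + 613 = -37415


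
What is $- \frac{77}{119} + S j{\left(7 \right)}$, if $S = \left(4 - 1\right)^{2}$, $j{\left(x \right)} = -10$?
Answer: $- \frac{1541}{17} \approx -90.647$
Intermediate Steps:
$S = 9$ ($S = 3^{2} = 9$)
$- \frac{77}{119} + S j{\left(7 \right)} = - \frac{77}{119} + 9 \left(-10\right) = \left(-77\right) \frac{1}{119} - 90 = - \frac{11}{17} - 90 = - \frac{1541}{17}$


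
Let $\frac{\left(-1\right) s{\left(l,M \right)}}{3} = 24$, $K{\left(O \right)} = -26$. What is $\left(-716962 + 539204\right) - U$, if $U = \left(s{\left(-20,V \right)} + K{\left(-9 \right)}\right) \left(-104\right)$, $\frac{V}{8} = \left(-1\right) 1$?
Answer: $-187950$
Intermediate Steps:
$V = -8$ ($V = 8 \left(\left(-1\right) 1\right) = 8 \left(-1\right) = -8$)
$s{\left(l,M \right)} = -72$ ($s{\left(l,M \right)} = \left(-3\right) 24 = -72$)
$U = 10192$ ($U = \left(-72 - 26\right) \left(-104\right) = \left(-98\right) \left(-104\right) = 10192$)
$\left(-716962 + 539204\right) - U = \left(-716962 + 539204\right) - 10192 = -177758 - 10192 = -187950$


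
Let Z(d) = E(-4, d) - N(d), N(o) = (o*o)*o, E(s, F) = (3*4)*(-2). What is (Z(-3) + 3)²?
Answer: 36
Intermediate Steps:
E(s, F) = -24 (E(s, F) = 12*(-2) = -24)
N(o) = o³ (N(o) = o²*o = o³)
Z(d) = -24 - d³
(Z(-3) + 3)² = ((-24 - 1*(-3)³) + 3)² = ((-24 - 1*(-27)) + 3)² = ((-24 + 27) + 3)² = (3 + 3)² = 6² = 36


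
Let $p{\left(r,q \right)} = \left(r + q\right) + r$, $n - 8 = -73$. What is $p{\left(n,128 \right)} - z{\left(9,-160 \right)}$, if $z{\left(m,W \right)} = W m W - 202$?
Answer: $-230200$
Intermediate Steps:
$n = -65$ ($n = 8 - 73 = -65$)
$p{\left(r,q \right)} = q + 2 r$ ($p{\left(r,q \right)} = \left(q + r\right) + r = q + 2 r$)
$z{\left(m,W \right)} = -202 + m W^{2}$ ($z{\left(m,W \right)} = m W^{2} - 202 = -202 + m W^{2}$)
$p{\left(n,128 \right)} - z{\left(9,-160 \right)} = \left(128 + 2 \left(-65\right)\right) - \left(-202 + 9 \left(-160\right)^{2}\right) = \left(128 - 130\right) - \left(-202 + 9 \cdot 25600\right) = -2 - \left(-202 + 230400\right) = -2 - 230198 = -230200$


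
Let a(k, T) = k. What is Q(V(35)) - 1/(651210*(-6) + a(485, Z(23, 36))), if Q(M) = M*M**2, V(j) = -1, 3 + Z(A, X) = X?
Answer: -3906774/3906775 ≈ -1.0000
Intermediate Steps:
Z(A, X) = -3 + X
Q(M) = M**3
Q(V(35)) - 1/(651210*(-6) + a(485, Z(23, 36))) = (-1)**3 - 1/(651210*(-6) + 485) = -1 - 1/(-3907260 + 485) = -1 - 1/(-3906775) = -1 - 1*(-1/3906775) = -1 + 1/3906775 = -3906774/3906775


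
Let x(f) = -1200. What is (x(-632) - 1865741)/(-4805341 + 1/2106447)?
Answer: 3932612268627/10122196133426 ≈ 0.38851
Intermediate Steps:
(x(-632) - 1865741)/(-4805341 + 1/2106447) = (-1200 - 1865741)/(-4805341 + 1/2106447) = -1866941/(-4805341 + 1/2106447) = -1866941/(-10122196133426/2106447) = -1866941*(-2106447/10122196133426) = 3932612268627/10122196133426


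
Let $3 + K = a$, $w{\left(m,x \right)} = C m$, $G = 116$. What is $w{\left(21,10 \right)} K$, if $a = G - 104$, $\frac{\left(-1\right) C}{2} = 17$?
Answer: $-6426$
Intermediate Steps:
$C = -34$ ($C = \left(-2\right) 17 = -34$)
$w{\left(m,x \right)} = - 34 m$
$a = 12$ ($a = 116 - 104 = 12$)
$K = 9$ ($K = -3 + 12 = 9$)
$w{\left(21,10 \right)} K = \left(-34\right) 21 \cdot 9 = \left(-714\right) 9 = -6426$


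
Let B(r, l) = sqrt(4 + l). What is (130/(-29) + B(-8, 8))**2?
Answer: 26992/841 - 520*sqrt(3)/29 ≈ 1.0377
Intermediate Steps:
(130/(-29) + B(-8, 8))**2 = (130/(-29) + sqrt(4 + 8))**2 = (130*(-1/29) + sqrt(12))**2 = (-130/29 + 2*sqrt(3))**2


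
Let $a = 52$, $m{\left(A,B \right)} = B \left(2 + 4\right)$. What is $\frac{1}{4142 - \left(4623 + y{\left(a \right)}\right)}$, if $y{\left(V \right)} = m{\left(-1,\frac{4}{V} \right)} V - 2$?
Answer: $- \frac{1}{503} \approx -0.0019881$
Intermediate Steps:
$m{\left(A,B \right)} = 6 B$ ($m{\left(A,B \right)} = B 6 = 6 B$)
$y{\left(V \right)} = 22$ ($y{\left(V \right)} = 6 \frac{4}{V} V - 2 = \frac{24}{V} V - 2 = 24 - 2 = 22$)
$\frac{1}{4142 - \left(4623 + y{\left(a \right)}\right)} = \frac{1}{4142 - 4645} = \frac{1}{-503} = - \frac{1}{503}$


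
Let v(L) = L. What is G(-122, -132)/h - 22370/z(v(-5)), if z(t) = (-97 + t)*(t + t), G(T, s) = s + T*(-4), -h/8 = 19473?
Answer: -7260940/331041 ≈ -21.934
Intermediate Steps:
h = -155784 (h = -8*19473 = -155784)
G(T, s) = s - 4*T
z(t) = 2*t*(-97 + t) (z(t) = (-97 + t)*(2*t) = 2*t*(-97 + t))
G(-122, -132)/h - 22370/z(v(-5)) = (-132 - 4*(-122))/(-155784) - 22370*(-1/(10*(-97 - 5))) = (-132 + 488)*(-1/155784) - 22370/(2*(-5)*(-102)) = 356*(-1/155784) - 22370/1020 = -89/38946 - 22370*1/1020 = -89/38946 - 2237/102 = -7260940/331041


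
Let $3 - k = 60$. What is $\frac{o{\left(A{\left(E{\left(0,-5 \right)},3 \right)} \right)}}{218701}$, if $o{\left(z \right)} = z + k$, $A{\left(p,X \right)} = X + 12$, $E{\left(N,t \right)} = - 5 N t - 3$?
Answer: $- \frac{6}{31243} \approx -0.00019204$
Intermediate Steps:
$k = -57$ ($k = 3 - 60 = -57$)
$E{\left(N,t \right)} = -3 - 5 N t$ ($E{\left(N,t \right)} = - 5 N t - 3 = -3 - 5 N t$)
$A{\left(p,X \right)} = 12 + X$
$o{\left(z \right)} = -57 + z$ ($o{\left(z \right)} = z - 57 = -57 + z$)
$\frac{o{\left(A{\left(E{\left(0,-5 \right)},3 \right)} \right)}}{218701} = \frac{-57 + \left(12 + 3\right)}{218701} = \left(-57 + 15\right) \frac{1}{218701} = \left(-42\right) \frac{1}{218701} = - \frac{6}{31243}$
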